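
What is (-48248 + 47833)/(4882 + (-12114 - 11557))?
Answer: 415/18789 ≈ 0.022087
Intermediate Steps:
(-48248 + 47833)/(4882 + (-12114 - 11557)) = -415/(4882 - 23671) = -415/(-18789) = -415*(-1/18789) = 415/18789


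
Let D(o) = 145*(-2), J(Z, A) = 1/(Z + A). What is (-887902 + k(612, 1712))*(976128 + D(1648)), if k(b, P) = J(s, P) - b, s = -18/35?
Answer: -25968886484370967/29951 ≈ -8.6705e+11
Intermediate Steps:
s = -18/35 (s = -18*1/35 = -18/35 ≈ -0.51429)
J(Z, A) = 1/(A + Z)
D(o) = -290
k(b, P) = 1/(-18/35 + P) - b (k(b, P) = 1/(P - 18/35) - b = 1/(-18/35 + P) - b)
(-887902 + k(612, 1712))*(976128 + D(1648)) = (-887902 + (1/(-18/35 + 1712) - 1*612))*(976128 - 290) = (-887902 + (1/(59902/35) - 612))*975838 = (-887902 + (35/59902 - 612))*975838 = (-887902 - 36659989/59902)*975838 = -53223765593/59902*975838 = -25968886484370967/29951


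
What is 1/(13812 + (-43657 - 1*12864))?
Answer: -1/42709 ≈ -2.3414e-5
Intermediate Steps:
1/(13812 + (-43657 - 1*12864)) = 1/(13812 + (-43657 - 12864)) = 1/(13812 - 56521) = 1/(-42709) = -1/42709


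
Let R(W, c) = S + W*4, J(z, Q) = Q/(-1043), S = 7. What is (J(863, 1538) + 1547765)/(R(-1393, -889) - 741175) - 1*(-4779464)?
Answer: 3722483061779123/778849820 ≈ 4.7795e+6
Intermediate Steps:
J(z, Q) = -Q/1043 (J(z, Q) = Q*(-1/1043) = -Q/1043)
R(W, c) = 7 + 4*W (R(W, c) = 7 + W*4 = 7 + 4*W)
(J(863, 1538) + 1547765)/(R(-1393, -889) - 741175) - 1*(-4779464) = (-1/1043*1538 + 1547765)/((7 + 4*(-1393)) - 741175) - 1*(-4779464) = (-1538/1043 + 1547765)/((7 - 5572) - 741175) + 4779464 = 1614317357/(1043*(-5565 - 741175)) + 4779464 = (1614317357/1043)/(-746740) + 4779464 = (1614317357/1043)*(-1/746740) + 4779464 = -1614317357/778849820 + 4779464 = 3722483061779123/778849820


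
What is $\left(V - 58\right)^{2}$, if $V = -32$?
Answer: $8100$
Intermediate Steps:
$\left(V - 58\right)^{2} = \left(-32 - 58\right)^{2} = \left(-90\right)^{2} = 8100$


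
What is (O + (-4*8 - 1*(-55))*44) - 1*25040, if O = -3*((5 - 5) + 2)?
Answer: -24034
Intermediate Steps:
O = -6 (O = -3*(0 + 2) = -3*2 = -6)
(O + (-4*8 - 1*(-55))*44) - 1*25040 = (-6 + (-4*8 - 1*(-55))*44) - 1*25040 = (-6 + (-32 + 55)*44) - 25040 = (-6 + 23*44) - 25040 = (-6 + 1012) - 25040 = 1006 - 25040 = -24034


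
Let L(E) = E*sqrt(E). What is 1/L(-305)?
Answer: I*sqrt(305)/93025 ≈ 0.00018774*I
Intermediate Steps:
L(E) = E**(3/2)
1/L(-305) = 1/((-305)**(3/2)) = 1/(-305*I*sqrt(305)) = I*sqrt(305)/93025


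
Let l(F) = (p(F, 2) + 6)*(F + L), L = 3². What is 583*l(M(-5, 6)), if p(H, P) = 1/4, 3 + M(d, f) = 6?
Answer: 43725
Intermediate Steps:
M(d, f) = 3 (M(d, f) = -3 + 6 = 3)
L = 9
p(H, P) = ¼
l(F) = 225/4 + 25*F/4 (l(F) = (¼ + 6)*(F + 9) = 25*(9 + F)/4 = 225/4 + 25*F/4)
583*l(M(-5, 6)) = 583*(225/4 + (25/4)*3) = 583*(225/4 + 75/4) = 583*75 = 43725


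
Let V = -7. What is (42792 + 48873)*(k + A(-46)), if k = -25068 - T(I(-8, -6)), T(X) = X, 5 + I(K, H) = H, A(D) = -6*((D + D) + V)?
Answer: -2242400895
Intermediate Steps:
A(D) = 42 - 12*D (A(D) = -6*((D + D) - 7) = -6*(2*D - 7) = -6*(-7 + 2*D) = 42 - 12*D)
I(K, H) = -5 + H
k = -25057 (k = -25068 - (-5 - 6) = -25068 - 1*(-11) = -25068 + 11 = -25057)
(42792 + 48873)*(k + A(-46)) = (42792 + 48873)*(-25057 + (42 - 12*(-46))) = 91665*(-25057 + (42 + 552)) = 91665*(-25057 + 594) = 91665*(-24463) = -2242400895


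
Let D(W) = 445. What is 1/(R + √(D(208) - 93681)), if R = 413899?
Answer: 413899/171312475437 - 2*I*√23309/171312475437 ≈ 2.416e-6 - 1.7824e-9*I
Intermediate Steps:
1/(R + √(D(208) - 93681)) = 1/(413899 + √(445 - 93681)) = 1/(413899 + √(-93236)) = 1/(413899 + 2*I*√23309)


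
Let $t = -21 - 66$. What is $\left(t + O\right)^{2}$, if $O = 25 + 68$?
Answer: $36$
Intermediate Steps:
$t = -87$
$O = 93$
$\left(t + O\right)^{2} = \left(-87 + 93\right)^{2} = 6^{2} = 36$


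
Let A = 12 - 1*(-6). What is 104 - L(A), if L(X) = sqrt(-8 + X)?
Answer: 104 - sqrt(10) ≈ 100.84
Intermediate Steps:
A = 18 (A = 12 + 6 = 18)
104 - L(A) = 104 - sqrt(-8 + 18) = 104 - sqrt(10)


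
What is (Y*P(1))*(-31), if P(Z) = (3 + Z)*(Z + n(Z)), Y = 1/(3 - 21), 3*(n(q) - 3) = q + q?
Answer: 868/27 ≈ 32.148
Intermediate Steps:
n(q) = 3 + 2*q/3 (n(q) = 3 + (q + q)/3 = 3 + (2*q)/3 = 3 + 2*q/3)
Y = -1/18 (Y = 1/(-18) = -1/18 ≈ -0.055556)
P(Z) = (3 + Z)*(3 + 5*Z/3) (P(Z) = (3 + Z)*(Z + (3 + 2*Z/3)) = (3 + Z)*(3 + 5*Z/3))
(Y*P(1))*(-31) = -(9 + 8*1 + (5/3)*1²)/18*(-31) = -(9 + 8 + (5/3)*1)/18*(-31) = -(9 + 8 + 5/3)/18*(-31) = -1/18*56/3*(-31) = -28/27*(-31) = 868/27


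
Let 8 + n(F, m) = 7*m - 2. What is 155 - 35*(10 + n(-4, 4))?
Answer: -825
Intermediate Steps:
n(F, m) = -10 + 7*m (n(F, m) = -8 + (7*m - 2) = -8 + (-2 + 7*m) = -10 + 7*m)
155 - 35*(10 + n(-4, 4)) = 155 - 35*(10 + (-10 + 7*4)) = 155 - 35*(10 + (-10 + 28)) = 155 - 35*(10 + 18) = 155 - 35*28 = 155 - 980 = -825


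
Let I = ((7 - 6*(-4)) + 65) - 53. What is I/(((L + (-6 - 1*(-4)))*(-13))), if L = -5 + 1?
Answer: 43/78 ≈ 0.55128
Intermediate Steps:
I = 43 (I = ((7 + 24) + 65) - 53 = (31 + 65) - 53 = 96 - 53 = 43)
L = -4
I/(((L + (-6 - 1*(-4)))*(-13))) = 43/(((-4 + (-6 - 1*(-4)))*(-13))) = 43/(((-4 + (-6 + 4))*(-13))) = 43/(((-4 - 2)*(-13))) = 43/((-6*(-13))) = 43/78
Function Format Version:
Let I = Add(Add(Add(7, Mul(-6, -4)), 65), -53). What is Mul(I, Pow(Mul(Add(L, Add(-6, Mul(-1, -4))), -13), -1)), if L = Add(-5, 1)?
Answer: Rational(43, 78) ≈ 0.55128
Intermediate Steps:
I = 43 (I = Add(Add(Add(7, 24), 65), -53) = Add(Add(31, 65), -53) = Add(96, -53) = 43)
L = -4
Mul(I, Pow(Mul(Add(L, Add(-6, Mul(-1, -4))), -13), -1)) = Mul(43, Pow(Mul(Add(-4, Add(-6, Mul(-1, -4))), -13), -1)) = Mul(43, Pow(Mul(Add(-4, Add(-6, 4)), -13), -1)) = Mul(43, Pow(Mul(Add(-4, -2), -13), -1)) = Mul(43, Pow(Mul(-6, -13), -1)) = Mul(43, Pow(78, -1)) = Mul(43, Rational(1, 78)) = Rational(43, 78)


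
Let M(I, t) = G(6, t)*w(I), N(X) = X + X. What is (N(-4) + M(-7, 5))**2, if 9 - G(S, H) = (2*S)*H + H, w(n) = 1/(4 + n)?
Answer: 1024/9 ≈ 113.78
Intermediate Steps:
G(S, H) = 9 - H - 2*H*S (G(S, H) = 9 - ((2*S)*H + H) = 9 - (2*H*S + H) = 9 - (H + 2*H*S) = 9 + (-H - 2*H*S) = 9 - H - 2*H*S)
N(X) = 2*X
M(I, t) = (9 - 13*t)/(4 + I) (M(I, t) = (9 - t - 2*t*6)/(4 + I) = (9 - t - 12*t)/(4 + I) = (9 - 13*t)/(4 + I))
(N(-4) + M(-7, 5))**2 = (2*(-4) + (9 - 13*5)/(4 - 7))**2 = (-8 + (9 - 65)/(-3))**2 = (-8 - 1/3*(-56))**2 = (-8 + 56/3)**2 = (32/3)**2 = 1024/9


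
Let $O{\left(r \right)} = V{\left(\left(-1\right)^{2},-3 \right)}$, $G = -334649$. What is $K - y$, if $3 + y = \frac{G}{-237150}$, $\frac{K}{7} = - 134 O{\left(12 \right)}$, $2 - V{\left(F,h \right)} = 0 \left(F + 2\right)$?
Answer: $- \frac{444516599}{237150} \approx -1874.4$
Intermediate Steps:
$V{\left(F,h \right)} = 2$ ($V{\left(F,h \right)} = 2 - 0 \left(F + 2\right) = 2 - 0 \left(2 + F\right) = 2 - 0 = 2 + 0 = 2$)
$O{\left(r \right)} = 2$
$K = -1876$ ($K = 7 \left(\left(-134\right) 2\right) = 7 \left(-268\right) = -1876$)
$y = - \frac{376801}{237150}$ ($y = -3 - \frac{334649}{-237150} = -3 - - \frac{334649}{237150} = -3 + \frac{334649}{237150} = - \frac{376801}{237150} \approx -1.5889$)
$K - y = -1876 - - \frac{376801}{237150} = -1876 + \frac{376801}{237150} = - \frac{444516599}{237150}$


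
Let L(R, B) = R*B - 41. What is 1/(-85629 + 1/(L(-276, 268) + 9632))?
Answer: -64377/5512538134 ≈ -1.1678e-5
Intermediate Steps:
L(R, B) = -41 + B*R (L(R, B) = B*R - 41 = -41 + B*R)
1/(-85629 + 1/(L(-276, 268) + 9632)) = 1/(-85629 + 1/((-41 + 268*(-276)) + 9632)) = 1/(-85629 + 1/((-41 - 73968) + 9632)) = 1/(-85629 + 1/(-74009 + 9632)) = 1/(-85629 + 1/(-64377)) = 1/(-85629 - 1/64377) = 1/(-5512538134/64377) = -64377/5512538134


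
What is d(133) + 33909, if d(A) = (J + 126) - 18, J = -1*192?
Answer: 33825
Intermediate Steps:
J = -192
d(A) = -84 (d(A) = (-192 + 126) - 18 = -66 - 18 = -84)
d(133) + 33909 = -84 + 33909 = 33825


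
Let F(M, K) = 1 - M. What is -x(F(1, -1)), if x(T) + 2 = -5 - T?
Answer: 7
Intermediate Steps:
x(T) = -7 - T (x(T) = -2 + (-5 - T) = -7 - T)
-x(F(1, -1)) = -(-7 - (1 - 1*1)) = -(-7 - (1 - 1)) = -(-7 - 1*0) = -(-7 + 0) = -1*(-7) = 7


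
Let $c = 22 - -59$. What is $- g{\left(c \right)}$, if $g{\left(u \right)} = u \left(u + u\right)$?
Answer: $-13122$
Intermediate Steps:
$c = 81$ ($c = 22 + 59 = 81$)
$g{\left(u \right)} = 2 u^{2}$ ($g{\left(u \right)} = u 2 u = 2 u^{2}$)
$- g{\left(c \right)} = - 2 \cdot 81^{2} = - 2 \cdot 6561 = \left(-1\right) 13122 = -13122$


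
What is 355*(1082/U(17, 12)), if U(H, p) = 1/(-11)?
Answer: -4225210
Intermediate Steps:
U(H, p) = -1/11
355*(1082/U(17, 12)) = 355*(1082/(-1/11)) = 355*(1082*(-11)) = 355*(-11902) = -4225210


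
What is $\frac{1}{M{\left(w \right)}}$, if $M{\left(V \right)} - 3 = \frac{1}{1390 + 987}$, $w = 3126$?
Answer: $\frac{2377}{7132} \approx 0.33329$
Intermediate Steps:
$M{\left(V \right)} = \frac{7132}{2377}$ ($M{\left(V \right)} = 3 + \frac{1}{1390 + 987} = 3 + \frac{1}{2377} = \frac{7132}{2377}$)
$\frac{1}{M{\left(w \right)}} = \frac{1}{\frac{7132}{2377}} = \frac{2377}{7132}$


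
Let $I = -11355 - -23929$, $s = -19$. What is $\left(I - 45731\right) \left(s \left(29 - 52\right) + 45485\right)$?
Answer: $-1522635754$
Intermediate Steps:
$I = 12574$ ($I = -11355 + 23929 = 12574$)
$\left(I - 45731\right) \left(s \left(29 - 52\right) + 45485\right) = \left(12574 - 45731\right) \left(- 19 \left(29 - 52\right) + 45485\right) = - 33157 \left(\left(-19\right) \left(-23\right) + 45485\right) = - 33157 \left(437 + 45485\right) = \left(-33157\right) 45922 = -1522635754$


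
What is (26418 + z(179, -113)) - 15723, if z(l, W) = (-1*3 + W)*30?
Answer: 7215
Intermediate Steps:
z(l, W) = -90 + 30*W (z(l, W) = (-3 + W)*30 = -90 + 30*W)
(26418 + z(179, -113)) - 15723 = (26418 + (-90 + 30*(-113))) - 15723 = (26418 + (-90 - 3390)) - 15723 = (26418 - 3480) - 15723 = 22938 - 15723 = 7215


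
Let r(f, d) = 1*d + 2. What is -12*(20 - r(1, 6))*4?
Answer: -576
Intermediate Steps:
r(f, d) = 2 + d (r(f, d) = d + 2 = 2 + d)
-12*(20 - r(1, 6))*4 = -12*(20 - (2 + 6))*4 = -12*(20 - 1*8)*4 = -12*(20 - 8)*4 = -12*12*4 = -144*4 = -576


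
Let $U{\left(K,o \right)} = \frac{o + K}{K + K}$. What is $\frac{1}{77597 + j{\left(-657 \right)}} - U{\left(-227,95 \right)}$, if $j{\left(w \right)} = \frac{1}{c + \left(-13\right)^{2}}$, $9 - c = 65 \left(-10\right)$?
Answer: $- \frac{4240332966}{14584821959} \approx -0.29074$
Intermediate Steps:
$c = 659$ ($c = 9 - 65 \left(-10\right) = 9 - -650 = 9 + 650 = 659$)
$j{\left(w \right)} = \frac{1}{828}$ ($j{\left(w \right)} = \frac{1}{659 + \left(-13\right)^{2}} = \frac{1}{659 + 169} = \frac{1}{828}$)
$U{\left(K,o \right)} = \frac{K + o}{2 K}$
$\frac{1}{77597 + j{\left(-657 \right)}} - U{\left(-227,95 \right)} = \frac{1}{77597 + \frac{1}{828}} - \frac{-227 + 95}{2 \left(-227\right)} = \frac{1}{\frac{64250317}{828}} - \frac{1}{2} \left(- \frac{1}{227}\right) \left(-132\right) = \frac{828}{64250317} - \frac{66}{227} = - \frac{4240332966}{14584821959}$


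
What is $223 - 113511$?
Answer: $-113288$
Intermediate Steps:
$223 - 113511 = -113288$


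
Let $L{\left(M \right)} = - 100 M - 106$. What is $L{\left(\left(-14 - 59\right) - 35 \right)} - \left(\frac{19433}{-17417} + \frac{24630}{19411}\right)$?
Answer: $\frac{3615390585831}{338081387} \approx 10694.0$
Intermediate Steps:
$L{\left(M \right)} = -106 - 100 M$
$L{\left(\left(-14 - 59\right) - 35 \right)} - \left(\frac{19433}{-17417} + \frac{24630}{19411}\right) = \left(-106 - 100 \left(\left(-14 - 59\right) - 35\right)\right) - \left(\frac{19433}{-17417} + \frac{24630}{19411}\right) = \left(-106 - 100 \left(-73 - 35\right)\right) - \left(19433 \left(- \frac{1}{17417}\right) + 24630 \cdot \frac{1}{19411}\right) = \left(-106 - -10800\right) - \left(- \frac{19433}{17417} + \frac{24630}{19411}\right) = \left(-106 + 10800\right) - \frac{51766747}{338081387} = 10694 - \frac{51766747}{338081387} = \frac{3615390585831}{338081387}$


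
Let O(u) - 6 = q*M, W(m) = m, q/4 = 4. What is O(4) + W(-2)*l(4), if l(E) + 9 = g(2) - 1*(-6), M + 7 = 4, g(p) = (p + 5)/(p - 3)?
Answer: -22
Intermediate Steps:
g(p) = (5 + p)/(-3 + p)
q = 16 (q = 4*4 = 16)
M = -3 (M = -7 + 4 = -3)
l(E) = -10 (l(E) = -9 + ((5 + 2)/(-3 + 2) - 1*(-6)) = -9 + (7/(-1) + 6) = -9 + (-1*7 + 6) = -9 + (-7 + 6) = -9 - 1 = -10)
O(u) = -42 (O(u) = 6 + 16*(-3) = 6 - 48 = -42)
O(4) + W(-2)*l(4) = -42 - 2*(-10) = -42 + 20 = -22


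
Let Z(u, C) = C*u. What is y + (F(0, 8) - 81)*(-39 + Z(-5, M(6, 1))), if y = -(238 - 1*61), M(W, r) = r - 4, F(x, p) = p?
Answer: 1575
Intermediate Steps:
M(W, r) = -4 + r
y = -177 (y = -(238 - 61) = -1*177 = -177)
y + (F(0, 8) - 81)*(-39 + Z(-5, M(6, 1))) = -177 + (8 - 81)*(-39 + (-4 + 1)*(-5)) = -177 - 73*(-39 - 3*(-5)) = -177 - 73*(-39 + 15) = -177 - 73*(-24) = -177 + 1752 = 1575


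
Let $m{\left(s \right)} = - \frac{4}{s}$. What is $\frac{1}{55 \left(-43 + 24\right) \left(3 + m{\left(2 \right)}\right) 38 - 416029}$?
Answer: $- \frac{1}{455739} \approx -2.1942 \cdot 10^{-6}$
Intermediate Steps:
$\frac{1}{55 \left(-43 + 24\right) \left(3 + m{\left(2 \right)}\right) 38 - 416029} = \frac{1}{55 \left(-43 + 24\right) \left(3 - \frac{4}{2}\right) 38 - 416029} = \frac{1}{55 \left(- 19 \left(3 - 2\right)\right) 38 - 416029} = \frac{1}{55 \left(\left(-19\right) 1\right) 38 - 416029} = \frac{1}{55 \left(-19\right) 38 - 416029} = \frac{1}{\left(-1045\right) 38 - 416029} = \frac{1}{-39710 - 416029} = \frac{1}{-455739} = - \frac{1}{455739}$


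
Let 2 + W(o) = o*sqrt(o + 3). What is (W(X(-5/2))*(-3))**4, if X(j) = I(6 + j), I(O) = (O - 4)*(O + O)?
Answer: -484623/64 - 9639*I*sqrt(2)/4 ≈ -7572.2 - 3407.9*I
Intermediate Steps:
I(O) = 2*O*(-4 + O) (I(O) = (-4 + O)*(2*O) = 2*O*(-4 + O))
X(j) = 2*(2 + j)*(6 + j) (X(j) = 2*(6 + j)*(-4 + (6 + j)) = 2*(6 + j)*(2 + j) = 2*(2 + j)*(6 + j))
W(o) = -2 + o*sqrt(3 + o) (W(o) = -2 + o*sqrt(o + 3) = -2 + o*sqrt(3 + o))
(W(X(-5/2))*(-3))**4 = ((-2 + (2*(2 - 5/2)*(6 - 5/2))*sqrt(3 + 2*(2 - 5/2)*(6 - 5/2)))*(-3))**4 = ((-2 + (2*(-1/2)*(7/2))*sqrt(3 + 2*(-1/2)*(7/2)))*(-3))**4 = ((-2 - 7*sqrt(3 - 7/2)/2)*(-3))**4 = ((-2 - 7*I*sqrt(2)/4)*(-3))**4 = (6 + 21*I*sqrt(2)/4)**4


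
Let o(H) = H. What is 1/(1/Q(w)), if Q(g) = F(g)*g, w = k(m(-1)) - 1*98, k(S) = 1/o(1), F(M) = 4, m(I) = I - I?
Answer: -388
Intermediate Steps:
m(I) = 0
k(S) = 1 (k(S) = 1/1 = 1)
w = -97 (w = 1 - 1*98 = 1 - 98 = -97)
Q(g) = 4*g
1/(1/Q(w)) = 1/(1/(4*(-97))) = 1/(1/(-388)) = 1/(-1/388) = -388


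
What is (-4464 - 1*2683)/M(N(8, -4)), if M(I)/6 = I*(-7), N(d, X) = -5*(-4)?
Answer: 1021/120 ≈ 8.5083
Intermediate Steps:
N(d, X) = 20
M(I) = -42*I (M(I) = 6*(I*(-7)) = 6*(-7*I) = -42*I)
(-4464 - 1*2683)/M(N(8, -4)) = (-4464 - 1*2683)/((-42*20)) = (-4464 - 2683)/(-840) = -7147*(-1/840) = 1021/120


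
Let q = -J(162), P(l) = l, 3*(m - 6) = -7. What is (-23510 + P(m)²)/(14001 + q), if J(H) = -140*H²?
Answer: -211469/33193449 ≈ -0.0063708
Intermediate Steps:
m = 11/3 (m = 6 + (⅓)*(-7) = 6 - 7/3 = 11/3 ≈ 3.6667)
q = 3674160 (q = -(-140)*162² = -(-140)*26244 = -1*(-3674160) = 3674160)
(-23510 + P(m)²)/(14001 + q) = (-23510 + (11/3)²)/(14001 + 3674160) = (-23510 + 121/9)/3688161 = -211469/9*1/3688161 = -211469/33193449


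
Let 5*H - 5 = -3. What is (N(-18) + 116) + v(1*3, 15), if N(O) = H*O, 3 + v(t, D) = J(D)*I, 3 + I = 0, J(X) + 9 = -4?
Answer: 724/5 ≈ 144.80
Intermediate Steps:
J(X) = -13 (J(X) = -9 - 4 = -13)
I = -3 (I = -3 + 0 = -3)
v(t, D) = 36 (v(t, D) = -3 - 13*(-3) = -3 + 39 = 36)
H = ⅖ (H = 1 + (⅕)*(-3) = 1 - ⅗ = ⅖ ≈ 0.40000)
N(O) = 2*O/5
(N(-18) + 116) + v(1*3, 15) = ((⅖)*(-18) + 116) + 36 = (-36/5 + 116) + 36 = 544/5 + 36 = 724/5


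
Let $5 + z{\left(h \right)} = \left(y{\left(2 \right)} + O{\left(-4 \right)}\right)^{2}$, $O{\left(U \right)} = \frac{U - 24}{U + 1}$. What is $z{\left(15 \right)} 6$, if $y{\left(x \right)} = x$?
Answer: $\frac{2222}{3} \approx 740.67$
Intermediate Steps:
$O{\left(U \right)} = \frac{-24 + U}{1 + U}$ ($O{\left(U \right)} = \frac{U - 24}{1 + U} = \frac{-24 + U}{1 + U}$)
$z{\left(h \right)} = \frac{1111}{9}$ ($z{\left(h \right)} = -5 + \left(2 + \frac{-24 - 4}{1 - 4}\right)^{2} = -5 + \left(2 + \frac{1}{-3} \left(-28\right)\right)^{2} = -5 + \left(2 - - \frac{28}{3}\right)^{2} = -5 + \left(2 + \frac{28}{3}\right)^{2} = -5 + \left(\frac{34}{3}\right)^{2} = -5 + \frac{1156}{9} = \frac{1111}{9}$)
$z{\left(15 \right)} 6 = \frac{1111}{9} \cdot 6 = \frac{2222}{3}$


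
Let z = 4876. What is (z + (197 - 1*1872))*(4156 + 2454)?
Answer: 21158610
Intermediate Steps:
(z + (197 - 1*1872))*(4156 + 2454) = (4876 + (197 - 1*1872))*(4156 + 2454) = (4876 + (197 - 1872))*6610 = (4876 - 1675)*6610 = 3201*6610 = 21158610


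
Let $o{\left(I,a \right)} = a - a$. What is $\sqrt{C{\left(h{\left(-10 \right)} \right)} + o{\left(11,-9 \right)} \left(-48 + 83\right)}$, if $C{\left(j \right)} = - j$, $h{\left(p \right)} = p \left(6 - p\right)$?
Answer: $4 \sqrt{10} \approx 12.649$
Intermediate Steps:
$o{\left(I,a \right)} = 0$
$\sqrt{C{\left(h{\left(-10 \right)} \right)} + o{\left(11,-9 \right)} \left(-48 + 83\right)} = \sqrt{- \left(-10\right) \left(6 - -10\right) + 0 \left(-48 + 83\right)} = \sqrt{- \left(-10\right) \left(6 + 10\right) + 0 \cdot 35} = \sqrt{- \left(-10\right) 16 + 0} = \sqrt{\left(-1\right) \left(-160\right) + 0} = \sqrt{160 + 0} = \sqrt{160} = 4 \sqrt{10}$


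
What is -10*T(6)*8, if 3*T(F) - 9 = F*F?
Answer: -1200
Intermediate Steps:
T(F) = 3 + F²/3 (T(F) = 3 + (F*F)/3 = 3 + F²/3)
-10*T(6)*8 = -10*(3 + (⅓)*6²)*8 = -10*(3 + (⅓)*36)*8 = -10*(3 + 12)*8 = -10*15*8 = -150*8 = -1200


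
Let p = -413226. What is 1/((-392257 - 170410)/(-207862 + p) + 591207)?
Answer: 621088/367192135883 ≈ 1.6915e-6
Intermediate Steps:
1/((-392257 - 170410)/(-207862 + p) + 591207) = 1/((-392257 - 170410)/(-207862 - 413226) + 591207) = 1/(-562667/(-621088) + 591207) = 1/(-562667*(-1/621088) + 591207) = 1/(562667/621088 + 591207) = 1/(367192135883/621088) = 621088/367192135883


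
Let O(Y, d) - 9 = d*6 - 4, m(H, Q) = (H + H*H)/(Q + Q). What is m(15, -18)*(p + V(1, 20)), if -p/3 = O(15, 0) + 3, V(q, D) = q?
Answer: 460/3 ≈ 153.33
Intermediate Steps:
m(H, Q) = (H + H**2)/(2*Q) (m(H, Q) = (H + H**2)/((2*Q)) = (H + H**2)*(1/(2*Q)) = (H + H**2)/(2*Q))
O(Y, d) = 5 + 6*d (O(Y, d) = 9 + (d*6 - 4) = 9 + (6*d - 4) = 9 + (-4 + 6*d) = 5 + 6*d)
p = -24 (p = -3*((5 + 6*0) + 3) = -3*((5 + 0) + 3) = -3*(5 + 3) = -3*8 = -24)
m(15, -18)*(p + V(1, 20)) = ((1/2)*15*(1 + 15)/(-18))*(-24 + 1) = ((1/2)*15*(-1/18)*16)*(-23) = -20/3*(-23) = 460/3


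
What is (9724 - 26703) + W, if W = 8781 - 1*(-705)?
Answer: -7493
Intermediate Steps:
W = 9486 (W = 8781 + 705 = 9486)
(9724 - 26703) + W = (9724 - 26703) + 9486 = -16979 + 9486 = -7493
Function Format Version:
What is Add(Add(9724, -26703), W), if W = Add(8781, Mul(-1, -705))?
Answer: -7493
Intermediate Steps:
W = 9486 (W = Add(8781, 705) = 9486)
Add(Add(9724, -26703), W) = Add(Add(9724, -26703), 9486) = Add(-16979, 9486) = -7493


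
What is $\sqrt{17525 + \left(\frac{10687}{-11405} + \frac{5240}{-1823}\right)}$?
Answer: $\frac{\sqrt{7574038010035727810}}{20791315} \approx 132.37$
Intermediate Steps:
$\sqrt{17525 + \left(\frac{10687}{-11405} + \frac{5240}{-1823}\right)} = \sqrt{17525 + \left(10687 \left(- \frac{1}{11405}\right) + 5240 \left(- \frac{1}{1823}\right)\right)} = \sqrt{17525 - \frac{79244601}{20791315}} = \sqrt{\frac{364288550774}{20791315}} = \frac{\sqrt{7574038010035727810}}{20791315}$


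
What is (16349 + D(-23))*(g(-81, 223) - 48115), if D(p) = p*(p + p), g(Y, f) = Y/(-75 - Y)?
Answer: -1675545599/2 ≈ -8.3777e+8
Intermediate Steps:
D(p) = 2*p**2 (D(p) = p*(2*p) = 2*p**2)
(16349 + D(-23))*(g(-81, 223) - 48115) = (16349 + 2*(-23)**2)*(-1*(-81)/(75 - 81) - 48115) = (16349 + 2*529)*(-1*(-81)/(-6) - 48115) = (16349 + 1058)*(-1*(-81)*(-1/6) - 48115) = 17407*(-27/2 - 48115) = 17407*(-96257/2) = -1675545599/2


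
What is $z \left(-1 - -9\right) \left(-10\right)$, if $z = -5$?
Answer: $400$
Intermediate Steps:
$z \left(-1 - -9\right) \left(-10\right) = - 5 \left(-1 - -9\right) \left(-10\right) = - 5 \left(-1 + 9\right) \left(-10\right) = \left(-5\right) 8 \left(-10\right) = \left(-40\right) \left(-10\right) = 400$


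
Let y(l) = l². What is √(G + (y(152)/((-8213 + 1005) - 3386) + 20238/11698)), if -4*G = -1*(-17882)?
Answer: I*√17166551961066574398/61964306 ≈ 66.865*I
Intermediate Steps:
G = -8941/2 (G = -(-1)*(-17882)/4 = -¼*17882 = -8941/2 ≈ -4470.5)
√(G + (y(152)/((-8213 + 1005) - 3386) + 20238/11698)) = √(-8941/2 + (152²/((-8213 + 1005) - 3386) + 20238/11698)) = √(-8941/2 + (23104/(-7208 - 3386) + 20238*(1/11698))) = √(-8941/2 + (23104/(-10594) + 10119/5849)) = √(-8941/2 + (23104*(-1/10594) + 10119/5849)) = √(-8941/2 + (-11552/5297 + 10119/5849)) = √(-8941/2 - 13967305/30982153) = √(-277039364583/61964306) = I*√17166551961066574398/61964306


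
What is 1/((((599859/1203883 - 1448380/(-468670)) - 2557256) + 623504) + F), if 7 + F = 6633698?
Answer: 56422384561/265181968152839486 ≈ 2.1277e-7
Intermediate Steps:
F = 6633691 (F = -7 + 6633698 = 6633691)
1/((((599859/1203883 - 1448380/(-468670)) - 2557256) + 623504) + F) = 1/((((599859/1203883 - 1448380/(-468670)) - 2557256) + 623504) + 6633691) = 1/((((599859*(1/1203883) - 1448380*(-1/468670)) - 2557256) + 623504) + 6633691) = 1/((((599859/1203883 + 144838/46867) - 2557256) + 623504) + 6633691) = 1/(((202481597707/56422384561 - 2557256) + 623504) + 6633691) = 1/((-144286278971326909/56422384561 + 623504) + 6633691) = 1/(-109106696508005165/56422384561 + 6633691) = 1/(265181968152839486/56422384561) = 56422384561/265181968152839486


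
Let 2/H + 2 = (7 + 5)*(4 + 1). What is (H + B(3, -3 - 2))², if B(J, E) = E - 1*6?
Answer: 101124/841 ≈ 120.24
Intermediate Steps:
B(J, E) = -6 + E (B(J, E) = E - 6 = -6 + E)
H = 1/29 (H = 2/(-2 + (7 + 5)*(4 + 1)) = 2/(-2 + 12*5) = 2/(-2 + 60) = 2/58 = 2*(1/58) = 1/29 ≈ 0.034483)
(H + B(3, -3 - 2))² = (1/29 + (-6 + (-3 - 2)))² = (1/29 + (-6 - 5))² = (1/29 - 11)² = (-318/29)² = 101124/841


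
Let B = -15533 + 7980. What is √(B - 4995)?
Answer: 2*I*√3137 ≈ 112.02*I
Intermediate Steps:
B = -7553
√(B - 4995) = √(-7553 - 4995) = √(-12548) = 2*I*√3137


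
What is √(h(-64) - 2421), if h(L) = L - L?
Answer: 3*I*√269 ≈ 49.204*I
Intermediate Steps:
h(L) = 0
√(h(-64) - 2421) = √(0 - 2421) = √(-2421) = 3*I*√269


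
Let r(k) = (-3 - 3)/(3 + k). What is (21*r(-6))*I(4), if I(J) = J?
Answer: 168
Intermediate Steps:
r(k) = -6/(3 + k)
(21*r(-6))*I(4) = (21*(-6/(3 - 6)))*4 = (21*(-6/(-3)))*4 = (21*(-6*(-⅓)))*4 = (21*2)*4 = 42*4 = 168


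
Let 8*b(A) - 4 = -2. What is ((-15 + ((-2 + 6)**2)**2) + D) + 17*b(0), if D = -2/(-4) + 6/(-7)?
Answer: 6857/28 ≈ 244.89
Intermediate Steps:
b(A) = 1/4 (b(A) = 1/2 + (1/8)*(-2) = 1/2 - 1/4 = 1/4)
D = -5/14 (D = -2*(-1/4) + 6*(-1/7) = 1/2 - 6/7 = -5/14 ≈ -0.35714)
((-15 + ((-2 + 6)**2)**2) + D) + 17*b(0) = ((-15 + ((-2 + 6)**2)**2) - 5/14) + 17*(1/4) = ((-15 + (4**2)**2) - 5/14) + 17/4 = ((-15 + 16**2) - 5/14) + 17/4 = ((-15 + 256) - 5/14) + 17/4 = (241 - 5/14) + 17/4 = 3369/14 + 17/4 = 6857/28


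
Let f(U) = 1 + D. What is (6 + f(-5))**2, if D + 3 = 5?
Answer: 81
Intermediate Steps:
D = 2 (D = -3 + 5 = 2)
f(U) = 3 (f(U) = 1 + 2 = 3)
(6 + f(-5))**2 = (6 + 3)**2 = 9**2 = 81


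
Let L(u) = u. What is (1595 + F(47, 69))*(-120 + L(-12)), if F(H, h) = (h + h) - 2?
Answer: -228492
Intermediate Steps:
F(H, h) = -2 + 2*h (F(H, h) = 2*h - 2 = -2 + 2*h)
(1595 + F(47, 69))*(-120 + L(-12)) = (1595 + (-2 + 2*69))*(-120 - 12) = (1595 + (-2 + 138))*(-132) = (1595 + 136)*(-132) = 1731*(-132) = -228492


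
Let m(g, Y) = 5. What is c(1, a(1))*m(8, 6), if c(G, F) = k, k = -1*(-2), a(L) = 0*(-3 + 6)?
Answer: 10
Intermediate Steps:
a(L) = 0 (a(L) = 0*3 = 0)
k = 2
c(G, F) = 2
c(1, a(1))*m(8, 6) = 2*5 = 10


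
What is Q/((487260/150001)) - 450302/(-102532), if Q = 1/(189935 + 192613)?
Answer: 20984115149530873/4777999876257840 ≈ 4.3918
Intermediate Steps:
Q = 1/382548 ≈ 2.6141e-6
Q/((487260/150001)) - 450302/(-102532) = 1/(382548*((487260/150001))) - 450302/(-102532) = 1/(382548*((487260*(1/150001)))) - 450302*(-1/102532) = 1/(382548*(487260/150001)) + 225151/51266 = (1/382548)*(150001/487260) + 225151/51266 = 150001/186400338480 + 225151/51266 = 20984115149530873/4777999876257840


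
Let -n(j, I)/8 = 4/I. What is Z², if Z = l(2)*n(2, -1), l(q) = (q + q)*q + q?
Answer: 102400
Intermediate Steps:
n(j, I) = -32/I
l(q) = q + 2*q² (l(q) = (2*q)*q + q = 2*q² + q = q + 2*q²)
Z = 320 (Z = (2*(1 + 2*2))*(-32/(-1)) = (2*(1 + 4))*(-32*(-1)) = (2*5)*32 = 10*32 = 320)
Z² = 320² = 102400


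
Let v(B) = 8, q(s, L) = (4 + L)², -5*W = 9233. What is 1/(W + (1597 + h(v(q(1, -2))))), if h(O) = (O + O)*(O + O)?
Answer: 5/32 ≈ 0.15625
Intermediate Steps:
W = -9233/5 (W = -⅕*9233 = -9233/5 ≈ -1846.6)
h(O) = 4*O² (h(O) = (2*O)*(2*O) = 4*O²)
1/(W + (1597 + h(v(q(1, -2))))) = 1/(-9233/5 + (1597 + 4*8²)) = 1/(-9233/5 + (1597 + 4*64)) = 1/(-9233/5 + (1597 + 256)) = 1/(-9233/5 + 1853) = 1/(32/5) = 5/32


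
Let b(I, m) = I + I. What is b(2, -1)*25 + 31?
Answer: 131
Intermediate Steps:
b(I, m) = 2*I
b(2, -1)*25 + 31 = (2*2)*25 + 31 = 4*25 + 31 = 100 + 31 = 131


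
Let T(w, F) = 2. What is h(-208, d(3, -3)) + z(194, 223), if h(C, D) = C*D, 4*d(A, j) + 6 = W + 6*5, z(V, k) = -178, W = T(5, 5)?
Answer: -1530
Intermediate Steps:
W = 2
d(A, j) = 13/2 (d(A, j) = -3/2 + (2 + 6*5)/4 = -3/2 + (2 + 30)/4 = -3/2 + (¼)*32 = -3/2 + 8 = 13/2)
h(-208, d(3, -3)) + z(194, 223) = -208*13/2 - 178 = -1352 - 178 = -1530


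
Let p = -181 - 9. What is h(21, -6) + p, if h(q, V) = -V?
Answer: -184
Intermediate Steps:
p = -190
h(21, -6) + p = -1*(-6) - 190 = 6 - 190 = -184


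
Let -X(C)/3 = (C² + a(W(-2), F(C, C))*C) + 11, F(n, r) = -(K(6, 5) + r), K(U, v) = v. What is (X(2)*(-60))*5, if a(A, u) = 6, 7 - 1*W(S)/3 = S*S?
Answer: 24300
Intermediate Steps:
W(S) = 21 - 3*S² (W(S) = 21 - 3*S*S = 21 - 3*S²)
F(n, r) = -5 - r (F(n, r) = -(5 + r) = -5 - r)
X(C) = -33 - 18*C - 3*C² (X(C) = -3*((C² + 6*C) + 11) = -3*(11 + C² + 6*C) = -33 - 18*C - 3*C²)
(X(2)*(-60))*5 = ((-33 - 18*2 - 3*2²)*(-60))*5 = ((-33 - 36 - 3*4)*(-60))*5 = ((-33 - 36 - 12)*(-60))*5 = -81*(-60)*5 = 4860*5 = 24300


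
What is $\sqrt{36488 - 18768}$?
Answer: $2 \sqrt{4430} \approx 133.12$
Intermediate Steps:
$\sqrt{36488 - 18768} = \sqrt{17720} = 2 \sqrt{4430}$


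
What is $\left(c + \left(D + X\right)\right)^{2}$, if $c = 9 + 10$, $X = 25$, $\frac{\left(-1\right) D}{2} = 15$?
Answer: $196$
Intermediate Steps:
$D = -30$ ($D = \left(-2\right) 15 = -30$)
$c = 19$
$\left(c + \left(D + X\right)\right)^{2} = \left(19 + \left(-30 + 25\right)\right)^{2} = \left(19 - 5\right)^{2} = 14^{2} = 196$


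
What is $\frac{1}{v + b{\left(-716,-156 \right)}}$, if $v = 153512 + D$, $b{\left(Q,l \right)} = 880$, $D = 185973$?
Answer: $\frac{1}{340365} \approx 2.938 \cdot 10^{-6}$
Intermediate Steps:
$v = 339485$ ($v = 153512 + 185973 = 339485$)
$\frac{1}{v + b{\left(-716,-156 \right)}} = \frac{1}{339485 + 880} = \frac{1}{340365}$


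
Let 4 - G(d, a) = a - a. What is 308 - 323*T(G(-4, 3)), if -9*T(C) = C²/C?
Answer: 4064/9 ≈ 451.56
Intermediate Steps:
G(d, a) = 4 (G(d, a) = 4 - (a - a) = 4 - 1*0 = 4 + 0 = 4)
T(C) = -C/9 (T(C) = -C²/(9*C) = -C/9)
308 - 323*T(G(-4, 3)) = 308 - (-323)*4/9 = 308 - 323*(-4/9) = 308 + 1292/9 = 4064/9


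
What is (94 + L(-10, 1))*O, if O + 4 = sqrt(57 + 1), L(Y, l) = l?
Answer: -380 + 95*sqrt(58) ≈ 343.50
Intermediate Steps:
O = -4 + sqrt(58) (O = -4 + sqrt(57 + 1) = -4 + sqrt(58) ≈ 3.6158)
(94 + L(-10, 1))*O = (94 + 1)*(-4 + sqrt(58)) = 95*(-4 + sqrt(58)) = -380 + 95*sqrt(58)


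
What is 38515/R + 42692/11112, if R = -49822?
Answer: 106188884/34601379 ≈ 3.0689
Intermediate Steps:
38515/R + 42692/11112 = 38515/(-49822) + 42692/11112 = 38515*(-1/49822) + 42692*(1/11112) = -38515/49822 + 10673/2778 = 106188884/34601379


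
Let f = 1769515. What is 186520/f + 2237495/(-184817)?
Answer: -27067647573/2255423819 ≈ -12.001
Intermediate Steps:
186520/f + 2237495/(-184817) = 186520/1769515 + 2237495/(-184817) = 186520*(1/1769515) + 2237495*(-1/184817) = 37304/353903 - 77155/6373 = -27067647573/2255423819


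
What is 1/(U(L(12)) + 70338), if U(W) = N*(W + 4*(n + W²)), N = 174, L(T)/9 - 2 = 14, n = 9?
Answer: 1/14533914 ≈ 6.8805e-8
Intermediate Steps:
L(T) = 144 (L(T) = 18 + 9*14 = 18 + 126 = 144)
U(W) = 6264 + 174*W + 696*W² (U(W) = 174*(W + 4*(9 + W²)) = 174*(W + (36 + 4*W²)) = 174*(36 + W + 4*W²) = 6264 + 174*W + 696*W²)
1/(U(L(12)) + 70338) = 1/((6264 + 174*144 + 696*144²) + 70338) = 1/((6264 + 25056 + 696*20736) + 70338) = 1/((6264 + 25056 + 14432256) + 70338) = 1/(14463576 + 70338) = 1/14533914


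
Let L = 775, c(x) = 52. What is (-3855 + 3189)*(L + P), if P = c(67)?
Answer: -550782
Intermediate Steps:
P = 52
(-3855 + 3189)*(L + P) = (-3855 + 3189)*(775 + 52) = -666*827 = -550782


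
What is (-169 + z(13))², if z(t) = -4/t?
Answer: 4844401/169 ≈ 28665.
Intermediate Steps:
(-169 + z(13))² = (-169 - 4/13)² = (-2201/13)² = 4844401/169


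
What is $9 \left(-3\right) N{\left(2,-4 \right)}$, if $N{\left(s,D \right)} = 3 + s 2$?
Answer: $-189$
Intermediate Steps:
$N{\left(s,D \right)} = 3 + 2 s$
$9 \left(-3\right) N{\left(2,-4 \right)} = 9 \left(-3\right) \left(3 + 2 \cdot 2\right) = - 27 \left(3 + 4\right) = \left(-27\right) 7 = -189$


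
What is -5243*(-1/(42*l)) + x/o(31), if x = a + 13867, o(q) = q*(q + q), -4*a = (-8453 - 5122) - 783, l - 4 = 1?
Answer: 1963273/57660 ≈ 34.049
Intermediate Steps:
l = 5 (l = 4 + 1 = 5)
a = 7179/2 (a = -((-8453 - 5122) - 783)/4 = -(-13575 - 783)/4 = -¼*(-14358) = 7179/2 ≈ 3589.5)
o(q) = 2*q² (o(q) = q*(2*q) = 2*q²)
x = 34913/2 (x = 7179/2 + 13867 = 34913/2 ≈ 17457.)
-5243*(-1/(42*l)) + x/o(31) = -5243/((-42*5)) + 34913/(2*((2*31²))) = -5243/(-210) + 34913/(2*((2*961))) = -5243*(-1/210) + (34913/2)/1922 = 749/30 + (34913/2)*(1/1922) = 749/30 + 34913/3844 = 1963273/57660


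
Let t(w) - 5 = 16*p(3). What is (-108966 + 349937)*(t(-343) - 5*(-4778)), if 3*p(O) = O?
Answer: 5761857581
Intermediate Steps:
p(O) = O/3
t(w) = 21 (t(w) = 5 + 16*((⅓)*3) = 5 + 16*1 = 5 + 16 = 21)
(-108966 + 349937)*(t(-343) - 5*(-4778)) = (-108966 + 349937)*(21 - 5*(-4778)) = 240971*(21 + 23890) = 240971*23911 = 5761857581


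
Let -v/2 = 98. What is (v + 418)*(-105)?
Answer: -23310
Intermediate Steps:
v = -196 (v = -2*98 = -196)
(v + 418)*(-105) = (-196 + 418)*(-105) = 222*(-105) = -23310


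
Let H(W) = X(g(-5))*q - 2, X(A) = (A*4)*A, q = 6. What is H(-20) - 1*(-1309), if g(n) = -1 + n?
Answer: 2171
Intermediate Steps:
X(A) = 4*A² (X(A) = (4*A)*A = 4*A²)
H(W) = 862 (H(W) = (4*(-1 - 5)²)*6 - 2 = (4*(-6)²)*6 - 2 = (4*36)*6 - 2 = 144*6 - 2 = 864 - 2 = 862)
H(-20) - 1*(-1309) = 862 - 1*(-1309) = 862 + 1309 = 2171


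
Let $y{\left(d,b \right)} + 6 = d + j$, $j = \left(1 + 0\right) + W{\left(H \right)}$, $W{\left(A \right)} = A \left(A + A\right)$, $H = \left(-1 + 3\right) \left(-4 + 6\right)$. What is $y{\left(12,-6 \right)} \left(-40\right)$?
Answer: $-1560$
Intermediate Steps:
$H = 4$ ($H = 2 \cdot 2 = 4$)
$W{\left(A \right)} = 2 A^{2}$ ($W{\left(A \right)} = A 2 A = 2 A^{2}$)
$j = 33$ ($j = \left(1 + 0\right) + 2 \cdot 4^{2} = 1 + 2 \cdot 16 = 1 + 32 = 33$)
$y{\left(d,b \right)} = 27 + d$ ($y{\left(d,b \right)} = -6 + \left(d + 33\right) = -6 + \left(33 + d\right) = 27 + d$)
$y{\left(12,-6 \right)} \left(-40\right) = \left(27 + 12\right) \left(-40\right) = 39 \left(-40\right) = -1560$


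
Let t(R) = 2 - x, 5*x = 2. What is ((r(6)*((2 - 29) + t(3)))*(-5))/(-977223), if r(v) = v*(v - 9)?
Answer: 762/325741 ≈ 0.0023393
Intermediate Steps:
x = 2/5 (x = (1/5)*2 = 2/5 ≈ 0.40000)
r(v) = v*(-9 + v)
t(R) = 8/5 (t(R) = 2 - 1*2/5 = 2 - 2/5 = 8/5)
((r(6)*((2 - 29) + t(3)))*(-5))/(-977223) = (((6*(-9 + 6))*((2 - 29) + 8/5))*(-5))/(-977223) = (((6*(-3))*(-27 + 8/5))*(-5))*(-1/977223) = (-18*(-127/5)*(-5))*(-1/977223) = ((2286/5)*(-5))*(-1/977223) = -2286*(-1/977223) = 762/325741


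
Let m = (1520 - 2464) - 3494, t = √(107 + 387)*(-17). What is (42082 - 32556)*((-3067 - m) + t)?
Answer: 13060146 - 161942*√494 ≈ 9.4608e+6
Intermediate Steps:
t = -17*√494 (t = √494*(-17) = -17*√494 ≈ -377.84)
m = -4438 (m = -944 - 3494 = -4438)
(42082 - 32556)*((-3067 - m) + t) = (42082 - 32556)*((-3067 - 1*(-4438)) - 17*√494) = 9526*((-3067 + 4438) - 17*√494) = 9526*(1371 - 17*√494) = 13060146 - 161942*√494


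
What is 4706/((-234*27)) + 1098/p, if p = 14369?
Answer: -2333975/3491667 ≈ -0.66844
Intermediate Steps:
4706/((-234*27)) + 1098/p = 4706/((-234*27)) + 1098/14369 = 4706/(-6318) + 1098*(1/14369) = 4706*(-1/6318) + 1098/14369 = -181/243 + 1098/14369 = -2333975/3491667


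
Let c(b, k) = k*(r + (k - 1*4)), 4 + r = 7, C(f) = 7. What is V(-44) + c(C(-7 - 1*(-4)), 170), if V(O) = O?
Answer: 28686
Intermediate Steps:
r = 3 (r = -4 + 7 = 3)
c(b, k) = k*(-1 + k) (c(b, k) = k*(3 + (k - 1*4)) = k*(3 + (k - 4)) = k*(3 + (-4 + k)) = k*(-1 + k))
V(-44) + c(C(-7 - 1*(-4)), 170) = -44 + 170*(-1 + 170) = -44 + 170*169 = -44 + 28730 = 28686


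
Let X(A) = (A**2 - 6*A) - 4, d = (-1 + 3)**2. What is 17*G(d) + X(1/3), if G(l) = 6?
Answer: 865/9 ≈ 96.111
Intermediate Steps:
d = 4 (d = 2**2 = 4)
X(A) = -4 + A**2 - 6*A
17*G(d) + X(1/3) = 17*6 + (-4 + (1/3)**2 - 6/3) = 102 + (-4 + (1/3)**2 - 6*1/3) = 102 + (-4 + 1/9 - 2) = 102 - 53/9 = 865/9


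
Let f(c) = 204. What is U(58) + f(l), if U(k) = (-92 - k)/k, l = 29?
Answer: 5841/29 ≈ 201.41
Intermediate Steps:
U(k) = (-92 - k)/k
U(58) + f(l) = (-92 - 1*58)/58 + 204 = (-92 - 58)/58 + 204 = (1/58)*(-150) + 204 = -75/29 + 204 = 5841/29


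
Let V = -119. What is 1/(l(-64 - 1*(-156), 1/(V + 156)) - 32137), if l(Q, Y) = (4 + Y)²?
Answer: -1369/43973352 ≈ -3.1132e-5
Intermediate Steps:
1/(l(-64 - 1*(-156), 1/(V + 156)) - 32137) = 1/((4 + 1/(-119 + 156))² - 32137) = 1/((4 + 1/37)² - 32137) = 1/((149/37)² - 32137) = 1/(22201/1369 - 32137) = 1/(-43973352/1369) = -1369/43973352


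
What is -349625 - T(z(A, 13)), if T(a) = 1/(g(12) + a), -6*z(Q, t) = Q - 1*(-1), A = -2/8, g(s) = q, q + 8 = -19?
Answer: -75868617/217 ≈ -3.4963e+5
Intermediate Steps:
q = -27 (q = -8 - 19 = -27)
g(s) = -27
A = -¼ (A = -2*⅛ = -¼ ≈ -0.25000)
z(Q, t) = -⅙ - Q/6 (z(Q, t) = -(Q - 1*(-1))/6 = -(Q + 1)/6 = -(1 + Q)/6 = -⅙ - Q/6)
T(a) = 1/(-27 + a)
-349625 - T(z(A, 13)) = -349625 - 1/(-27 + (-⅙ - ⅙*(-¼))) = -349625 - 1/(-27 + (-⅙ + 1/24)) = -349625 - 1/(-27 - ⅛) = -349625 - 1/(-217/8) = -349625 - 1*(-8/217) = -349625 + 8/217 = -75868617/217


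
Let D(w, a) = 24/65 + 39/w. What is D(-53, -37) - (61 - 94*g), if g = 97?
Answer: 31200102/3445 ≈ 9056.6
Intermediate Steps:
D(w, a) = 24/65 + 39/w (D(w, a) = 24*(1/65) + 39/w = 24/65 + 39/w)
D(-53, -37) - (61 - 94*g) = (24/65 + 39/(-53)) - (61 - 94*97) = (24/65 + 39*(-1/53)) - (61 - 9118) = (24/65 - 39/53) - 1*(-9057) = -1263/3445 + 9057 = 31200102/3445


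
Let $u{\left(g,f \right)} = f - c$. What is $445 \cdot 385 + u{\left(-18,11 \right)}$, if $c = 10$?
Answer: $171326$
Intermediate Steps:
$u{\left(g,f \right)} = -10 + f$ ($u{\left(g,f \right)} = f - 10 = -10 + f$)
$445 \cdot 385 + u{\left(-18,11 \right)} = 445 \cdot 385 + \left(-10 + 11\right) = 171325 + 1 = 171326$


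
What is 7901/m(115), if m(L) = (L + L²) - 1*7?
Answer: 7901/13333 ≈ 0.59259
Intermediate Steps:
m(L) = -7 + L + L² (m(L) = (L + L²) - 7 = -7 + L + L²)
7901/m(115) = 7901/(-7 + 115 + 115²) = 7901/(-7 + 115 + 13225) = 7901/13333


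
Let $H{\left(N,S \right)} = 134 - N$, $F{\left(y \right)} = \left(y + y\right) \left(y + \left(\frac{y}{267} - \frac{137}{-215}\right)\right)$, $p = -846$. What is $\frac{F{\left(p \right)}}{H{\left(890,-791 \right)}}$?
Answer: $- \frac{109017487}{57405} \approx -1899.1$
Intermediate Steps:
$F{\left(y \right)} = 2 y \left(\frac{137}{215} + \frac{268 y}{267}\right)$ ($F{\left(y \right)} = 2 y \left(y + \left(y \frac{1}{267} - - \frac{137}{215}\right)\right) = 2 y \left(y + \left(\frac{y}{267} + \frac{137}{215}\right)\right) = 2 y \left(y + \left(\frac{137}{215} + \frac{y}{267}\right)\right) = 2 y \left(\frac{137}{215} + \frac{268 y}{267}\right)$)
$\frac{F{\left(p \right)}}{H{\left(890,-791 \right)}} = \frac{\frac{2}{57405} \left(-846\right) \left(36579 + 57620 \left(-846\right)\right)}{134 - 890} = \frac{\frac{2}{57405} \left(-846\right) \left(36579 - 48746520\right)}{134 - 890} = \frac{\frac{2}{57405} \left(-846\right) \left(-48709941\right)}{-756} = \frac{27472406724}{19135} \left(- \frac{1}{756}\right) = - \frac{109017487}{57405}$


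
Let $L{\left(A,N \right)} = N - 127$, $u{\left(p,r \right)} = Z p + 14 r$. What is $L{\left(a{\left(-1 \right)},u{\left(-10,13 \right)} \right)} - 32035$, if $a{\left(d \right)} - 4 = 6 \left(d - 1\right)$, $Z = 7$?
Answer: $-32050$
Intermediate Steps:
$u{\left(p,r \right)} = 7 p + 14 r$
$a{\left(d \right)} = -2 + 6 d$ ($a{\left(d \right)} = 4 + 6 \left(d - 1\right) = 4 + 6 \left(-1 + d\right) = 4 + \left(-6 + 6 d\right) = -2 + 6 d$)
$L{\left(A,N \right)} = -127 + N$
$L{\left(a{\left(-1 \right)},u{\left(-10,13 \right)} \right)} - 32035 = \left(-127 + \left(7 \left(-10\right) + 14 \cdot 13\right)\right) - 32035 = \left(-127 + \left(-70 + 182\right)\right) - 32035 = \left(-127 + 112\right) - 32035 = -15 - 32035 = -32050$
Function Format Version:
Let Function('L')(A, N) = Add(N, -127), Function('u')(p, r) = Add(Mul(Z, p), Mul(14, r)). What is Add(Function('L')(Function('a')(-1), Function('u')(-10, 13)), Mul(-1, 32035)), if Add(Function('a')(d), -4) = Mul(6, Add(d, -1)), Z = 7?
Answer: -32050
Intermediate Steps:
Function('u')(p, r) = Add(Mul(7, p), Mul(14, r))
Function('a')(d) = Add(-2, Mul(6, d)) (Function('a')(d) = Add(4, Mul(6, Add(d, -1))) = Add(4, Mul(6, Add(-1, d))) = Add(4, Add(-6, Mul(6, d))) = Add(-2, Mul(6, d)))
Function('L')(A, N) = Add(-127, N)
Add(Function('L')(Function('a')(-1), Function('u')(-10, 13)), Mul(-1, 32035)) = Add(Add(-127, Add(Mul(7, -10), Mul(14, 13))), Mul(-1, 32035)) = Add(Add(-127, Add(-70, 182)), -32035) = Add(Add(-127, 112), -32035) = Add(-15, -32035) = -32050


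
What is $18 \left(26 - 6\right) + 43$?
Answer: $403$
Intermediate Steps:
$18 \left(26 - 6\right) + 43 = 18 \cdot 20 + 43 = 360 + 43 = 403$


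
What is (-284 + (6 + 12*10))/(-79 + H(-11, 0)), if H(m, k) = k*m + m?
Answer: 79/45 ≈ 1.7556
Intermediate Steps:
H(m, k) = m + k*m
(-284 + (6 + 12*10))/(-79 + H(-11, 0)) = (-284 + (6 + 12*10))/(-79 - 11*(1 + 0)) = (-284 + (6 + 120))/(-79 - 11*1) = (-284 + 126)/(-79 - 11) = -158/(-90) = -158*(-1/90) = 79/45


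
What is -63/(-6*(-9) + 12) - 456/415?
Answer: -18747/9130 ≈ -2.0533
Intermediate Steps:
-63/(-6*(-9) + 12) - 456/415 = -63/(54 + 12) - 456*1/415 = -63/66 - 456/415 = -63*1/66 - 456/415 = -21/22 - 456/415 = -18747/9130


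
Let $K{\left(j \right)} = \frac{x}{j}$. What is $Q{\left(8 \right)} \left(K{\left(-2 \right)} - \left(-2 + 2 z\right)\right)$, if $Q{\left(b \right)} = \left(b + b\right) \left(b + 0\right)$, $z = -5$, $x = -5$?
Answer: $1856$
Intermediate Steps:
$Q{\left(b \right)} = 2 b^{2}$ ($Q{\left(b \right)} = 2 b b = 2 b^{2}$)
$K{\left(j \right)} = - \frac{5}{j}$
$Q{\left(8 \right)} \left(K{\left(-2 \right)} - \left(-2 + 2 z\right)\right) = 2 \cdot 8^{2} \left(- \frac{5}{-2} + \left(\left(-2\right) \left(-5\right) + 2\right)\right) = 2 \cdot 64 \left(\left(-5\right) \left(- \frac{1}{2}\right) + \left(10 + 2\right)\right) = 128 \left(\frac{5}{2} + 12\right) = 128 \cdot \frac{29}{2} = 1856$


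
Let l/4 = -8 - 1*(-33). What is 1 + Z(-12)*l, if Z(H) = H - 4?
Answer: -1599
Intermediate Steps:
l = 100 (l = 4*(-8 - 1*(-33)) = 4*(-8 + 33) = 4*25 = 100)
Z(H) = -4 + H
1 + Z(-12)*l = 1 + (-4 - 12)*100 = 1 - 16*100 = 1 - 1600 = -1599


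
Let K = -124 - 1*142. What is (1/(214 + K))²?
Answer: 1/2704 ≈ 0.00036982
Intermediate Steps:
K = -266 (K = -124 - 142 = -266)
(1/(214 + K))² = (1/(214 - 266))² = (1/(-52))² = (-1/52)² = 1/2704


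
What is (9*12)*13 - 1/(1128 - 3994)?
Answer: 4023865/2866 ≈ 1404.0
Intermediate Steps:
(9*12)*13 - 1/(1128 - 3994) = 108*13 - 1/(-2866) = 1404 - 1*(-1/2866) = 1404 + 1/2866 = 4023865/2866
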